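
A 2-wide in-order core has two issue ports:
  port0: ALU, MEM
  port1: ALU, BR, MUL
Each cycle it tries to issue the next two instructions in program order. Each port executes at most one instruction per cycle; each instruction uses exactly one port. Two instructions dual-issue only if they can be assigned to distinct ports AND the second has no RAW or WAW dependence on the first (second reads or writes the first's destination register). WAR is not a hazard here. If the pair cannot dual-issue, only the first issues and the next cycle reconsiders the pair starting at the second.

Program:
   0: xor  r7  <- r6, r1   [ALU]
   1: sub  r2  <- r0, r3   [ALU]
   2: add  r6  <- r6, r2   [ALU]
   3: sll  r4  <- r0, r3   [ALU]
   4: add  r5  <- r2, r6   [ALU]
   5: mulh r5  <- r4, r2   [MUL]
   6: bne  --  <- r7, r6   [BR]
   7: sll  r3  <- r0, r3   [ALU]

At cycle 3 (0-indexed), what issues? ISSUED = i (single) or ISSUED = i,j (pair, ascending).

ISSUED = 5

  cy0 -> i0&i1 (xor.ALU;sub.ALU) 2-wide
  cy1 -> i2&i3 (add.ALU;sll.ALU) 2-wide
  cy2 -> i4 (add.ALU) WAW r5
  cy3 -> i5 (mulh.MUL) no-port MUL/BR
  cy4 -> i6&i7 (bne.BR;sll.ALU) 2-wide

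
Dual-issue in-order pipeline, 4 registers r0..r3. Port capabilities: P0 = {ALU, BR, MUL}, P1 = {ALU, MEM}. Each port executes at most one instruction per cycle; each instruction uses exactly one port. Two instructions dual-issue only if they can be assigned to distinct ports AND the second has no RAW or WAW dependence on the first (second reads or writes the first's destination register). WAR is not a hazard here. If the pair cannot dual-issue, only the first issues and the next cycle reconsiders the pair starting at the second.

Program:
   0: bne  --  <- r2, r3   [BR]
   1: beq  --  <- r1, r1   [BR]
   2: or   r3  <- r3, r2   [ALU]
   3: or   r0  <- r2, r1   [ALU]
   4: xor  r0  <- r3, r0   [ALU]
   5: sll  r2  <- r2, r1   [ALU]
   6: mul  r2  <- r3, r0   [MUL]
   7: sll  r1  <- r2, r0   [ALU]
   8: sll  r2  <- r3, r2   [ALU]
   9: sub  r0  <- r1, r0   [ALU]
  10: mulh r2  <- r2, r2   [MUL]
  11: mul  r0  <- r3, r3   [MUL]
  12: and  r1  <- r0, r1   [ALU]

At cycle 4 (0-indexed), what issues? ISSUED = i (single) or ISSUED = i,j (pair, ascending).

#0 head=0: bne i0 no-port BR/BR
#1 head=1: beq;or i1/i2 2-wide
#2 head=3: or i3 RAW+WAW r0
#3 head=4: xor;sll i4/i5 2-wide
#4 head=6: mul i6 RAW r2
#5 head=7: sll;sll i7/i8 2-wide
#6 head=9: sub;mulh i9/i10 2-wide
#7 head=11: mul i11 RAW r0
#8 head=12: and i12 tail

ISSUED = 6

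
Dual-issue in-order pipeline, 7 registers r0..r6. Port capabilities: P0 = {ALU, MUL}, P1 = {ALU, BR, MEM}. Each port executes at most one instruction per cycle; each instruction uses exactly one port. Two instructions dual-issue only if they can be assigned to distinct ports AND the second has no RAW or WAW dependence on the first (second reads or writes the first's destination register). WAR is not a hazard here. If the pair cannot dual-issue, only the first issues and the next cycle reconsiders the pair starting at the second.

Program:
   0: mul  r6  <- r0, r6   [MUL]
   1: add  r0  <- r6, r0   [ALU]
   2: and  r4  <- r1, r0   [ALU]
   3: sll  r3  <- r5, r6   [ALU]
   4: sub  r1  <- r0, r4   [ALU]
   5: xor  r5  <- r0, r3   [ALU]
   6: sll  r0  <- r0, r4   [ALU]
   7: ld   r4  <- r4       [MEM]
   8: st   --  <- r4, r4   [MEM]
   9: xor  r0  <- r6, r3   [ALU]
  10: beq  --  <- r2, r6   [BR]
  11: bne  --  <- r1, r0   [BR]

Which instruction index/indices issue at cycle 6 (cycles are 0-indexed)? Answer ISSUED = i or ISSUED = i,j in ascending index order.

ISSUED = 10

c0: i0 mul  RAW r6
c1: i1 add  RAW r0
c2: i2,i3 and+sll  pair
c3: i4,i5 sub+xor  pair
c4: i6,i7 sll+ld  pair
c5: i8,i9 st+xor  pair
c6: i10 beq  no-port BR/BR
c7: i11 bne  tail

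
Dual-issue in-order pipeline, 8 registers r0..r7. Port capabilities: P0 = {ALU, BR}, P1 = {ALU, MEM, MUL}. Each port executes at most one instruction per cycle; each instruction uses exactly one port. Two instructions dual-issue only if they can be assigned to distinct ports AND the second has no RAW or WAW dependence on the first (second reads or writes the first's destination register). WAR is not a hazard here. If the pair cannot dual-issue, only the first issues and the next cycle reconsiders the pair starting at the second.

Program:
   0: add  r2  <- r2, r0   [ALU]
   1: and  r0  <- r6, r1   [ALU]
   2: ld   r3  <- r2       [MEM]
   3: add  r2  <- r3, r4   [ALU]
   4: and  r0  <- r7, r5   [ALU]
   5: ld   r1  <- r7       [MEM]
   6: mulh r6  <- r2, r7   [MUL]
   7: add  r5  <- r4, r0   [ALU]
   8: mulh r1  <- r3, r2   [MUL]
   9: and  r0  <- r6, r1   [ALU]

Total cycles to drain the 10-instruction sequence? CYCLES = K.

  cy0 -> i0&i1 (add;and) 2-wide
  cy1 -> i2 (ld) RAW r3
  cy2 -> i3&i4 (add;and) 2-wide
  cy3 -> i5 (ld) no-port MEM/MUL
  cy4 -> i6&i7 (mulh;add) 2-wide
  cy5 -> i8 (mulh) RAW r1
  cy6 -> i9 (and) tail

CYCLES = 7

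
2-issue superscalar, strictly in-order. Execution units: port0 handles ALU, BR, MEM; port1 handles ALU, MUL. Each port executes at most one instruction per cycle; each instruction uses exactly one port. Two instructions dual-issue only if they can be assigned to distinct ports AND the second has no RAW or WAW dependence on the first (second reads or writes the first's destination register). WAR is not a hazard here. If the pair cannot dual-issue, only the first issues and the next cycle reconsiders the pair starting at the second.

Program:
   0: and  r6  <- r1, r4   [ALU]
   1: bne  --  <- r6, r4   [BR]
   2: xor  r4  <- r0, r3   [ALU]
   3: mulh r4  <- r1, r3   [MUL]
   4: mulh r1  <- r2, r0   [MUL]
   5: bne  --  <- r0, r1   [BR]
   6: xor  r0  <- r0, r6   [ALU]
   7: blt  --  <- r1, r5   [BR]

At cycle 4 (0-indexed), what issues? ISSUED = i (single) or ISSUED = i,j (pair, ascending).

ISSUED = 5,6

  cy0 -> i0 (and.ALU) RAW r6
  cy1 -> i1,i2 (bne.BR xor.ALU) dual
  cy2 -> i3 (mulh.MUL) no-port MUL/MUL
  cy3 -> i4 (mulh.MUL) RAW r1
  cy4 -> i5,i6 (bne.BR xor.ALU) dual
  cy5 -> i7 (blt.BR) tail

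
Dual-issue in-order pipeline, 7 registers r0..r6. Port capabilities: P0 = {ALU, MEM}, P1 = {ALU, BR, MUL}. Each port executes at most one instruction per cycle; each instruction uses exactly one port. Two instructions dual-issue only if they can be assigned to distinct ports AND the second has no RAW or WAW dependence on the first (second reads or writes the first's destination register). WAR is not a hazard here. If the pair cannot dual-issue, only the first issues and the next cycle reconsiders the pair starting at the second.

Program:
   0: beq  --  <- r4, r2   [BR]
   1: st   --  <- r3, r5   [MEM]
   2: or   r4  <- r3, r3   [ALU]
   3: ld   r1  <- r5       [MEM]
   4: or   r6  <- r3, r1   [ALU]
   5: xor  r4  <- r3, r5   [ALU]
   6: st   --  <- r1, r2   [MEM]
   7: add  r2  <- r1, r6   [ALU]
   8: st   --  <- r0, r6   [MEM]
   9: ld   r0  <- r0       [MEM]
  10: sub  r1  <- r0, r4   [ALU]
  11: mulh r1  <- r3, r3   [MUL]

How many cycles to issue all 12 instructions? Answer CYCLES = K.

CYCLES = 8

  cy0 -> i0,i1 (beq.BR;st.MEM) dual
  cy1 -> i2,i3 (or.ALU;ld.MEM) dual
  cy2 -> i4,i5 (or.ALU;xor.ALU) dual
  cy3 -> i6,i7 (st.MEM;add.ALU) dual
  cy4 -> i8 (st.MEM) no-port MEM/MEM
  cy5 -> i9 (ld.MEM) RAW r0
  cy6 -> i10 (sub.ALU) WAW r1
  cy7 -> i11 (mulh.MUL) tail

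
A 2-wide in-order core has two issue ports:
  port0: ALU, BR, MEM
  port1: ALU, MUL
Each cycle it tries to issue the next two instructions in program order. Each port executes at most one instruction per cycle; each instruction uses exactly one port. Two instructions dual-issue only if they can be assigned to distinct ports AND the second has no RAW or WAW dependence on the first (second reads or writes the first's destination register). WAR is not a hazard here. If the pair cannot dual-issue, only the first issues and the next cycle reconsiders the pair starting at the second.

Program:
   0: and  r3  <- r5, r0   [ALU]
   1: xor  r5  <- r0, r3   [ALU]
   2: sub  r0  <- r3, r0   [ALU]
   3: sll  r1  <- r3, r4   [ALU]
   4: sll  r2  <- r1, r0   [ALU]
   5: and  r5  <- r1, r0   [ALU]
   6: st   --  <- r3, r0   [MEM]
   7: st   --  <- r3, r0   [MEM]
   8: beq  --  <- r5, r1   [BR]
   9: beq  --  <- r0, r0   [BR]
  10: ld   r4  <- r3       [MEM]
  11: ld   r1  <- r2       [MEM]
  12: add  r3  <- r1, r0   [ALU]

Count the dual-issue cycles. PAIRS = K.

t=0 i0:and.ALU ; RAW r3
t=1 i1/i2:xor.ALU+sub.ALU ; pair
t=2 i3:sll.ALU ; RAW r1
t=3 i4/i5:sll.ALU+and.ALU ; pair
t=4 i6:st.MEM ; no-port MEM/MEM
t=5 i7:st.MEM ; no-port MEM/BR
t=6 i8:beq.BR ; no-port BR/BR
t=7 i9:beq.BR ; no-port BR/MEM
t=8 i10:ld.MEM ; no-port MEM/MEM
t=9 i11:ld.MEM ; RAW r1
t=10 i12:add.ALU ; tail

PAIRS = 2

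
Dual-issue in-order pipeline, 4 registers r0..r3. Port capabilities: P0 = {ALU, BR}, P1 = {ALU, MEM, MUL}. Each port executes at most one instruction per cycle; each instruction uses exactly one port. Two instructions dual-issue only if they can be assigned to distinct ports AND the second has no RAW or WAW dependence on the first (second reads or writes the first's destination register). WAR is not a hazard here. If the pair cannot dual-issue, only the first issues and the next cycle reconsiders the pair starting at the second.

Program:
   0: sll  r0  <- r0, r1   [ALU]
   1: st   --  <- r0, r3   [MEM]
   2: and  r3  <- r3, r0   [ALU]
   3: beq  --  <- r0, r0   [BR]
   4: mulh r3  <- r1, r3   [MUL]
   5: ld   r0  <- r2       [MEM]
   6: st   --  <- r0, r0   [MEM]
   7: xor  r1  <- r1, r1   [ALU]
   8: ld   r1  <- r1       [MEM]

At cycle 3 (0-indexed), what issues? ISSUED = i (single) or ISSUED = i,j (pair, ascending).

ISSUED = 5

#0 head=0: sll i0 RAW r0
#1 head=1: st and i1+i2 2-wide
#2 head=3: beq mulh i3+i4 2-wide
#3 head=5: ld i5 no-port MEM/MEM
#4 head=6: st xor i6+i7 2-wide
#5 head=8: ld i8 tail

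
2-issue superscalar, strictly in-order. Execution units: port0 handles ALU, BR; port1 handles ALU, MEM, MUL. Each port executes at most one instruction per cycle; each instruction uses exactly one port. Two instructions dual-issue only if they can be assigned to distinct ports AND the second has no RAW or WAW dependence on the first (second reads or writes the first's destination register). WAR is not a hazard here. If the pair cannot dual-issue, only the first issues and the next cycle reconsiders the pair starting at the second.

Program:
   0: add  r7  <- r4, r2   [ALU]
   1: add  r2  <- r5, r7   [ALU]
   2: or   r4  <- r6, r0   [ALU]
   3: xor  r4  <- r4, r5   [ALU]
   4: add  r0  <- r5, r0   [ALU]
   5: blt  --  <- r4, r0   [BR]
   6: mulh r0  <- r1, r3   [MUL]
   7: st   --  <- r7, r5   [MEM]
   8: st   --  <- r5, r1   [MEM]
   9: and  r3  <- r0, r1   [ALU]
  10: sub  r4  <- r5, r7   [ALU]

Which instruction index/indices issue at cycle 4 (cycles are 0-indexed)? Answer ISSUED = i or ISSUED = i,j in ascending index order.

ISSUED = 7

0. add.ALU @i0  | RAW r7
1. add.ALU;or.ALU @i1/i2  | 2-wide
2. xor.ALU;add.ALU @i3/i4  | 2-wide
3. blt.BR;mulh.MUL @i5/i6  | 2-wide
4. st.MEM @i7  | no-port MEM/MEM
5. st.MEM;and.ALU @i8/i9  | 2-wide
6. sub.ALU @i10  | tail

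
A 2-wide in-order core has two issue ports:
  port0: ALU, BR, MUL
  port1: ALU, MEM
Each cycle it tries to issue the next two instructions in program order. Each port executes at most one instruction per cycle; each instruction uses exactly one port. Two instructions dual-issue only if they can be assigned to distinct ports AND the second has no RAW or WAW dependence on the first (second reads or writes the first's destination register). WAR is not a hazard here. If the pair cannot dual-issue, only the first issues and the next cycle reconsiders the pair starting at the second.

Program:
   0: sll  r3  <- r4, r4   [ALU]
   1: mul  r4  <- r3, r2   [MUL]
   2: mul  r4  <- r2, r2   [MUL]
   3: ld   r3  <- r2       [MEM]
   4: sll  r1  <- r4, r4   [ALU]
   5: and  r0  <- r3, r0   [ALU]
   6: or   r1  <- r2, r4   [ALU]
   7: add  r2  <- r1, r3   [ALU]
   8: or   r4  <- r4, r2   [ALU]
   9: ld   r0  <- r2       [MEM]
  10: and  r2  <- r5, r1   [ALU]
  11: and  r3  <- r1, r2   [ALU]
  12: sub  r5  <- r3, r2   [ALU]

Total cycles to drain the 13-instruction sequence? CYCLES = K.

CYCLES = 10

c0: i0 sll  RAW r3
c1: i1 mul  no-port MUL/MUL
c2: i2+i3 mul;ld  pair
c3: i4+i5 sll;and  pair
c4: i6 or  RAW r1
c5: i7 add  RAW r2
c6: i8+i9 or;ld  pair
c7: i10 and  RAW r2
c8: i11 and  RAW r3
c9: i12 sub  tail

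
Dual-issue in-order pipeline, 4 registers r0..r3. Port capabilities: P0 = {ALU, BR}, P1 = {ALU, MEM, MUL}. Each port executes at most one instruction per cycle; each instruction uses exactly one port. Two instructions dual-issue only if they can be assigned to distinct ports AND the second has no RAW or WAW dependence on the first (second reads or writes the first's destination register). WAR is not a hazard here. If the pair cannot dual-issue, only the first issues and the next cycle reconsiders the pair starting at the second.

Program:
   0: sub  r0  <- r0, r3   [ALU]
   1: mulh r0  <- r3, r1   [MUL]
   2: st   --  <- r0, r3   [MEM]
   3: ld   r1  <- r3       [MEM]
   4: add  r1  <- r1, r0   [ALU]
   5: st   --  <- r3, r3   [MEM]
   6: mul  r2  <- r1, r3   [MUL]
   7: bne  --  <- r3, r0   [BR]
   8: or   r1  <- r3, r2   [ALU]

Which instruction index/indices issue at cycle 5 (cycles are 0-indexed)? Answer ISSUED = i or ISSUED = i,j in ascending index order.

#0 head=0: sub.ALU i0 WAW r0
#1 head=1: mulh.MUL i1 no-port MUL/MEM
#2 head=2: st.MEM i2 no-port MEM/MEM
#3 head=3: ld.MEM i3 RAW+WAW r1
#4 head=4: add.ALU+st.MEM i4+i5 2-wide
#5 head=6: mul.MUL+bne.BR i6+i7 2-wide
#6 head=8: or.ALU i8 tail

ISSUED = 6,7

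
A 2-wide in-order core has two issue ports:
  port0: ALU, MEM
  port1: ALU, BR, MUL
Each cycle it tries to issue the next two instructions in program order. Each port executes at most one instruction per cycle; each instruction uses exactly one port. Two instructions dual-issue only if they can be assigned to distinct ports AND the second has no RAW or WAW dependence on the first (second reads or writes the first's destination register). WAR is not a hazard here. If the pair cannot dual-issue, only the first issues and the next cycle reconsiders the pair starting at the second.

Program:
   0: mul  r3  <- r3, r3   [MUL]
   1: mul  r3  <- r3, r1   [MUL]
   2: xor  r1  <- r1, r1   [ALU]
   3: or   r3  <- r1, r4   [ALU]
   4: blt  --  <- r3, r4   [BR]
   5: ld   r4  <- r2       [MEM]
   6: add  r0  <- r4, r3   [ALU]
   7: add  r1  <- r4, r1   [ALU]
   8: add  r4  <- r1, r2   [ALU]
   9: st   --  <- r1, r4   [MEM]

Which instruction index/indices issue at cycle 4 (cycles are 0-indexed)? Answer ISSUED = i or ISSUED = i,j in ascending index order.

c0: i0 mul  no-port MUL/MUL
c1: i1,i2 mul xor  2-wide
c2: i3 or  RAW r3
c3: i4,i5 blt ld  2-wide
c4: i6,i7 add add  2-wide
c5: i8 add  RAW r4
c6: i9 st  tail

ISSUED = 6,7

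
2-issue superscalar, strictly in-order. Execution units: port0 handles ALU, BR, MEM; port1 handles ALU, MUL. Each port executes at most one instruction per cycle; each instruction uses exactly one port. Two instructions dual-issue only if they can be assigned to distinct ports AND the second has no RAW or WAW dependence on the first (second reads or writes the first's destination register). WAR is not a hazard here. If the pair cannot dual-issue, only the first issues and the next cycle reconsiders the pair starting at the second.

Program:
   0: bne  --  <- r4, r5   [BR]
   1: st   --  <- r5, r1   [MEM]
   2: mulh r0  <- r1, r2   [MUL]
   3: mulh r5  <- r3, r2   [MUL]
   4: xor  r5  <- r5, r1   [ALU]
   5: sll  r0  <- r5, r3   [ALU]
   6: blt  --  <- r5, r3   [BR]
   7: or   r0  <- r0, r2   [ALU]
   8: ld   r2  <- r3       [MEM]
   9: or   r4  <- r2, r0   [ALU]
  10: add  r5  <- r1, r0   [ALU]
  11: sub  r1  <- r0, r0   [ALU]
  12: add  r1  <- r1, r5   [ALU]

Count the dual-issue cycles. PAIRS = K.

PAIRS = 4

0. bne @i0  | no-port BR/MEM
1. st;mulh @i1+i2  | 2-wide
2. mulh @i3  | RAW+WAW r5
3. xor @i4  | RAW r5
4. sll;blt @i5+i6  | 2-wide
5. or;ld @i7+i8  | 2-wide
6. or;add @i9+i10  | 2-wide
7. sub @i11  | RAW+WAW r1
8. add @i12  | tail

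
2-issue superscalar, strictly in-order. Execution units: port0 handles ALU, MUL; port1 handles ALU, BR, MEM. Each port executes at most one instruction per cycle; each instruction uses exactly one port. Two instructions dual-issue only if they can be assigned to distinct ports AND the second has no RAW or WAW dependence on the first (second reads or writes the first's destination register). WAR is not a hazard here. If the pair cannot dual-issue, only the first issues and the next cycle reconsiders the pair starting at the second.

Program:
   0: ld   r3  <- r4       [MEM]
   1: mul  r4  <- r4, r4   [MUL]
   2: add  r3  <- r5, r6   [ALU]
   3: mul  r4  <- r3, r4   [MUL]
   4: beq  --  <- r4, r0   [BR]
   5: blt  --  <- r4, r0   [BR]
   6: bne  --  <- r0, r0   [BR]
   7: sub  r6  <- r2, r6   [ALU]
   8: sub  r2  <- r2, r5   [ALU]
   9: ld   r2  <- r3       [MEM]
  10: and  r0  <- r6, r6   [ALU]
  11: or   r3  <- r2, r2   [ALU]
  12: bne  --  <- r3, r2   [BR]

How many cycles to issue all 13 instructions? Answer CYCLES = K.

CYCLES = 10

[0] i0/i1  ld.MEM+mul.MUL  -- 2-wide
[1] i2  add.ALU  -- RAW r3
[2] i3  mul.MUL  -- RAW r4
[3] i4  beq.BR  -- no-port BR/BR
[4] i5  blt.BR  -- no-port BR/BR
[5] i6/i7  bne.BR+sub.ALU  -- 2-wide
[6] i8  sub.ALU  -- WAW r2
[7] i9/i10  ld.MEM+and.ALU  -- 2-wide
[8] i11  or.ALU  -- RAW r3
[9] i12  bne.BR  -- tail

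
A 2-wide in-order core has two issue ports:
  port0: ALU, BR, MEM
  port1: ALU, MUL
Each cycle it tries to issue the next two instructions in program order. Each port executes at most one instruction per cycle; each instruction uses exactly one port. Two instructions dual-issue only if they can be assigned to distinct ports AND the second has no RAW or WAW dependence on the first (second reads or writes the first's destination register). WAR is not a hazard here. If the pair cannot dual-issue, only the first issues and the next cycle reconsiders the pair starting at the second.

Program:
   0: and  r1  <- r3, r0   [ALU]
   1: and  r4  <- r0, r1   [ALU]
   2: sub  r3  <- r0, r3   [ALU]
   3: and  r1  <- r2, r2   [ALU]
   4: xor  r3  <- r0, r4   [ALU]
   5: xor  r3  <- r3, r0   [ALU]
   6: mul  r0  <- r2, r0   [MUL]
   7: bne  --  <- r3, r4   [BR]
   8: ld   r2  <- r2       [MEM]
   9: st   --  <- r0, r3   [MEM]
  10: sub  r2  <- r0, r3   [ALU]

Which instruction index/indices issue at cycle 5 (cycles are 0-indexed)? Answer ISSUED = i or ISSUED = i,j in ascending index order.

#0 head=0: and.ALU i0 RAW r1
#1 head=1: and.ALU+sub.ALU i1/i2 2-wide
#2 head=3: and.ALU+xor.ALU i3/i4 2-wide
#3 head=5: xor.ALU+mul.MUL i5/i6 2-wide
#4 head=7: bne.BR i7 no-port BR/MEM
#5 head=8: ld.MEM i8 no-port MEM/MEM
#6 head=9: st.MEM+sub.ALU i9/i10 2-wide

ISSUED = 8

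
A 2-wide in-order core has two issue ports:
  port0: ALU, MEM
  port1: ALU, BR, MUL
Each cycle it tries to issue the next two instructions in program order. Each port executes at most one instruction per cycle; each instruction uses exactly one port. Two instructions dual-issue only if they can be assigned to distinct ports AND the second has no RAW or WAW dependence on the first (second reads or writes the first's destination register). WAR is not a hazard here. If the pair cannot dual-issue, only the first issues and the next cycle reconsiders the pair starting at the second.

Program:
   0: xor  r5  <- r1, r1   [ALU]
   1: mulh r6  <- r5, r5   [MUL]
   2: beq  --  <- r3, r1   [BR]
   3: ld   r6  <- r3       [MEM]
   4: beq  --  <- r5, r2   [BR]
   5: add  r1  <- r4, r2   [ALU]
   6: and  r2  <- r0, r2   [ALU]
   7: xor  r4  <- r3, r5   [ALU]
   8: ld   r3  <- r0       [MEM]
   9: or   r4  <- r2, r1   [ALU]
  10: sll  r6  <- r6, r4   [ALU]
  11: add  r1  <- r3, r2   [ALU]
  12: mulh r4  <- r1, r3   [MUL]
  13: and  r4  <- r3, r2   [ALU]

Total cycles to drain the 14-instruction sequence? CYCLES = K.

CYCLES = 9

c0: i0 xor.ALU  RAW r5
c1: i1 mulh.MUL  no-port MUL/BR
c2: i2+i3 beq.BR/ld.MEM  pair
c3: i4+i5 beq.BR/add.ALU  pair
c4: i6+i7 and.ALU/xor.ALU  pair
c5: i8+i9 ld.MEM/or.ALU  pair
c6: i10+i11 sll.ALU/add.ALU  pair
c7: i12 mulh.MUL  WAW r4
c8: i13 and.ALU  tail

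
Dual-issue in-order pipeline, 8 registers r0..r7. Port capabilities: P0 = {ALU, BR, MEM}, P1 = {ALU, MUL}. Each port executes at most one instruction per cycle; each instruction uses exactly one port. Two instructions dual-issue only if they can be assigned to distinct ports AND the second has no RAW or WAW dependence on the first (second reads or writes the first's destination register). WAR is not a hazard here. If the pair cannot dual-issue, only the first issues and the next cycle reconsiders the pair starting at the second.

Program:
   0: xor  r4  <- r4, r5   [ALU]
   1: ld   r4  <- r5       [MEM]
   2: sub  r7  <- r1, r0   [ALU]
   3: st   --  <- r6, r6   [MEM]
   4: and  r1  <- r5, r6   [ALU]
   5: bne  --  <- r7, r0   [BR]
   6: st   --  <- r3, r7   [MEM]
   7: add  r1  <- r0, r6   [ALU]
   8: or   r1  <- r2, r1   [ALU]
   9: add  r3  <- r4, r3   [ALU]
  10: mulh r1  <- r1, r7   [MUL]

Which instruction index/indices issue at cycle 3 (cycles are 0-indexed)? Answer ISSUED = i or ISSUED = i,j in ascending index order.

#0 head=0: xor.ALU i0 WAW r4
#1 head=1: ld.MEM;sub.ALU i1&i2 2-wide
#2 head=3: st.MEM;and.ALU i3&i4 2-wide
#3 head=5: bne.BR i5 no-port BR/MEM
#4 head=6: st.MEM;add.ALU i6&i7 2-wide
#5 head=8: or.ALU;add.ALU i8&i9 2-wide
#6 head=10: mulh.MUL i10 tail

ISSUED = 5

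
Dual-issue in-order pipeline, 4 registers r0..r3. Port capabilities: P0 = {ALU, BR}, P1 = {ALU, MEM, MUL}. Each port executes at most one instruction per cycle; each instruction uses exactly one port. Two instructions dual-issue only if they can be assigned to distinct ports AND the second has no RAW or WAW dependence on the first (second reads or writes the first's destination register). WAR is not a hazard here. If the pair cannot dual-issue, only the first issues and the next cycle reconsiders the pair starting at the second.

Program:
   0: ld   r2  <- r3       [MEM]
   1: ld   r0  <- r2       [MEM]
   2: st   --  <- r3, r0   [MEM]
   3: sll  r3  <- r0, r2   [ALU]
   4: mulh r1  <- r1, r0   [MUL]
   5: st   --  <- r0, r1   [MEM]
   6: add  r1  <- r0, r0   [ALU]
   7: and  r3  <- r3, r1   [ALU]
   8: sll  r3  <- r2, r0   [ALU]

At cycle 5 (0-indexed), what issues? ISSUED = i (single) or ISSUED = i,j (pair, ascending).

ISSUED = 7

0. ld @i0  | no-port MEM/MEM
1. ld @i1  | no-port MEM/MEM
2. st/sll @i2+i3  | pair
3. mulh @i4  | no-port MUL/MEM
4. st/add @i5+i6  | pair
5. and @i7  | WAW r3
6. sll @i8  | tail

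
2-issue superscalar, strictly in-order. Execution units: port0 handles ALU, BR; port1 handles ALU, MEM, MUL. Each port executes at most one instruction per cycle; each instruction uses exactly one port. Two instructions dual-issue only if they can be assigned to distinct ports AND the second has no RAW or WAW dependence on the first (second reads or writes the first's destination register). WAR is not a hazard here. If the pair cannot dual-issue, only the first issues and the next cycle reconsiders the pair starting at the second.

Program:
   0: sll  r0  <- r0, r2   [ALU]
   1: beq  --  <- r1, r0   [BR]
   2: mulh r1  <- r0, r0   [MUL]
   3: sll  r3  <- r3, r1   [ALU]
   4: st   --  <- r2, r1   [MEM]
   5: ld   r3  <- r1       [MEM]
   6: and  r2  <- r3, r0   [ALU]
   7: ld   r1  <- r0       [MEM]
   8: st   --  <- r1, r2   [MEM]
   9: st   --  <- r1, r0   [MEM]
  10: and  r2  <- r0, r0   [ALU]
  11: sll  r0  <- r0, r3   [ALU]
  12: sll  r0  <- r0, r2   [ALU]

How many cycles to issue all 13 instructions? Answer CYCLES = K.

  cy0 -> i0 (sll.ALU) RAW r0
  cy1 -> i1&i2 (beq.BR/mulh.MUL) 2-wide
  cy2 -> i3&i4 (sll.ALU/st.MEM) 2-wide
  cy3 -> i5 (ld.MEM) RAW r3
  cy4 -> i6&i7 (and.ALU/ld.MEM) 2-wide
  cy5 -> i8 (st.MEM) no-port MEM/MEM
  cy6 -> i9&i10 (st.MEM/and.ALU) 2-wide
  cy7 -> i11 (sll.ALU) RAW+WAW r0
  cy8 -> i12 (sll.ALU) tail

CYCLES = 9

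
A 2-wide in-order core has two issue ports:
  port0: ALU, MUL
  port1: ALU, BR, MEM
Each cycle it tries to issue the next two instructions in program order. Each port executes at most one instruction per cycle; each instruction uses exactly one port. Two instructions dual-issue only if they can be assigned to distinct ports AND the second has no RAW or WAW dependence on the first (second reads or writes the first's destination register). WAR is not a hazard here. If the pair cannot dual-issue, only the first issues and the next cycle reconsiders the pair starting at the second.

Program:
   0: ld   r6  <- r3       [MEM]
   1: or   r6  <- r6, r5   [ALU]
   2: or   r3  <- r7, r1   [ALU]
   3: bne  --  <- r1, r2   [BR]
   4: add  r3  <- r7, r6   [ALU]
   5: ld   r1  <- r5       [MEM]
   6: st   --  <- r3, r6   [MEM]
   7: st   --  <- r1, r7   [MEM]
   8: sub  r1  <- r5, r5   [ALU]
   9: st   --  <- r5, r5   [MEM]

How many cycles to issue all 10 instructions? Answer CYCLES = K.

CYCLES = 7

#0 head=0: ld i0 RAW+WAW r6
#1 head=1: or+or i1/i2 dual
#2 head=3: bne+add i3/i4 dual
#3 head=5: ld i5 no-port MEM/MEM
#4 head=6: st i6 no-port MEM/MEM
#5 head=7: st+sub i7/i8 dual
#6 head=9: st i9 tail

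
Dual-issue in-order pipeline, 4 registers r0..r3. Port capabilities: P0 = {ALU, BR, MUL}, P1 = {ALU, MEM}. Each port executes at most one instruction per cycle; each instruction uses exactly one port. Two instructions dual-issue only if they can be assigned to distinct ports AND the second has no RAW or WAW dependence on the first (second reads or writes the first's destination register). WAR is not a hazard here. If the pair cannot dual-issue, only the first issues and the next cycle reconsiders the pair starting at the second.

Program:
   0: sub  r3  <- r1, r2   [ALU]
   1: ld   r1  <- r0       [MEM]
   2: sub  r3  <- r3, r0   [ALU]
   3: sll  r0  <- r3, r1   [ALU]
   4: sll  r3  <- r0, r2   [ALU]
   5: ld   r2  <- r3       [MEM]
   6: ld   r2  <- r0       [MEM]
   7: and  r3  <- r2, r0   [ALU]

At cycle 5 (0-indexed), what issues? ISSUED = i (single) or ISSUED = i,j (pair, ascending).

0. sub;ld @i0,i1  | pair
1. sub @i2  | RAW r3
2. sll @i3  | RAW r0
3. sll @i4  | RAW r3
4. ld @i5  | no-port MEM/MEM
5. ld @i6  | RAW r2
6. and @i7  | tail

ISSUED = 6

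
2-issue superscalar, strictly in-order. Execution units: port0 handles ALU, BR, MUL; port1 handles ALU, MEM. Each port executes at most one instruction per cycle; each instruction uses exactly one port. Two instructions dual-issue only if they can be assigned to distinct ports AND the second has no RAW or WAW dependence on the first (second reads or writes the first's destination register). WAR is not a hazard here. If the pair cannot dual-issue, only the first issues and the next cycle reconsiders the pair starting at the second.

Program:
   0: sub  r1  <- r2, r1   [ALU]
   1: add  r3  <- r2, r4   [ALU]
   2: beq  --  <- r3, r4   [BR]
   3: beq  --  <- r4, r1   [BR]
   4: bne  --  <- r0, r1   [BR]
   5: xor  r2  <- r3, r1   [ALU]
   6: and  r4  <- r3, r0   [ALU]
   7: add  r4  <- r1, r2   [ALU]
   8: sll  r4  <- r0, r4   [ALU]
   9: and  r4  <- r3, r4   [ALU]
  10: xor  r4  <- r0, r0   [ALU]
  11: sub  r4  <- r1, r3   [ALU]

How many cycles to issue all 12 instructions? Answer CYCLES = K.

CYCLES = 10

#0 head=0: sub/add i0&i1 2-wide
#1 head=2: beq i2 no-port BR/BR
#2 head=3: beq i3 no-port BR/BR
#3 head=4: bne/xor i4&i5 2-wide
#4 head=6: and i6 WAW r4
#5 head=7: add i7 RAW+WAW r4
#6 head=8: sll i8 RAW+WAW r4
#7 head=9: and i9 WAW r4
#8 head=10: xor i10 WAW r4
#9 head=11: sub i11 tail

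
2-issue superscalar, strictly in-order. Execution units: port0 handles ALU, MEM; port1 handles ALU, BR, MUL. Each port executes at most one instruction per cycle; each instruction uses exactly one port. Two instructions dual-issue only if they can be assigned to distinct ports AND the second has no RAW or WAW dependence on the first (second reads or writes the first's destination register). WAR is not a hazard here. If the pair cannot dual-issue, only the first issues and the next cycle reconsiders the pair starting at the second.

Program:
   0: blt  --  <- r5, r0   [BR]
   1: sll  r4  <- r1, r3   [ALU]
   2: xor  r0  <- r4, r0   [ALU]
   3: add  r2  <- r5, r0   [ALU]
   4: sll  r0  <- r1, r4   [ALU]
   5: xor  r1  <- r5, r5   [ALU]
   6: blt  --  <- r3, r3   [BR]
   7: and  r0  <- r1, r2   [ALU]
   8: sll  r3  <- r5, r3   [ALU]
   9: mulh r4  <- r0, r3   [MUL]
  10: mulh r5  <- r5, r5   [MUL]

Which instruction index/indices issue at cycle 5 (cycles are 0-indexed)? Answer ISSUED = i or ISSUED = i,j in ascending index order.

t=0 i0&i1:blt+sll ; pair
t=1 i2:xor ; RAW r0
t=2 i3&i4:add+sll ; pair
t=3 i5&i6:xor+blt ; pair
t=4 i7&i8:and+sll ; pair
t=5 i9:mulh ; no-port MUL/MUL
t=6 i10:mulh ; tail

ISSUED = 9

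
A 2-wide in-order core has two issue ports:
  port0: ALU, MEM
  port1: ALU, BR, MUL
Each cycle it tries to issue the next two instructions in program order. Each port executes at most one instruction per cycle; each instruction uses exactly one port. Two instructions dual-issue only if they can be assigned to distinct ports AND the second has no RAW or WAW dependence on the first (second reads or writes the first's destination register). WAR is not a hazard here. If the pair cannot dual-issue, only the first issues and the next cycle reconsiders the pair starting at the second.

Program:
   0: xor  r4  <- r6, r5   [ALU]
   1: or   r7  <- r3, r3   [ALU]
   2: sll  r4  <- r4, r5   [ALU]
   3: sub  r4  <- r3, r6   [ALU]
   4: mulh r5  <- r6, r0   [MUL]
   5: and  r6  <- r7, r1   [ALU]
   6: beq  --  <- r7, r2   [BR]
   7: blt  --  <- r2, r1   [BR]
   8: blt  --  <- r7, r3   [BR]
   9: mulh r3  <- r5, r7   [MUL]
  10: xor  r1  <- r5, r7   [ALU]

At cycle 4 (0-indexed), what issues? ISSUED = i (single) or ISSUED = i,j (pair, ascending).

ISSUED = 7

#0 head=0: xor.ALU+or.ALU i0,i1 2-wide
#1 head=2: sll.ALU i2 WAW r4
#2 head=3: sub.ALU+mulh.MUL i3,i4 2-wide
#3 head=5: and.ALU+beq.BR i5,i6 2-wide
#4 head=7: blt.BR i7 no-port BR/BR
#5 head=8: blt.BR i8 no-port BR/MUL
#6 head=9: mulh.MUL+xor.ALU i9,i10 2-wide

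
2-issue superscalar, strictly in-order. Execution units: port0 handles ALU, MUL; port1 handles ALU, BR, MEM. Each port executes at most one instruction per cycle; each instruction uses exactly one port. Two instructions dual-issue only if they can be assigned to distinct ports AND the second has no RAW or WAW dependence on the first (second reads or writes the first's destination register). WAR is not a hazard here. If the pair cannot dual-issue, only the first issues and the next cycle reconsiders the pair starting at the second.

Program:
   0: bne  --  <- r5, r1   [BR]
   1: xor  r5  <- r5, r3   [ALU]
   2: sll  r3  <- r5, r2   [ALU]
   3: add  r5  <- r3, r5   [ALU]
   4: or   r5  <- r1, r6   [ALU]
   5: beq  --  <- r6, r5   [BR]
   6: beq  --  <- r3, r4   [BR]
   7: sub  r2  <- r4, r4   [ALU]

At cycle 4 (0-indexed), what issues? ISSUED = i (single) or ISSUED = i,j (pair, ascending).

ISSUED = 5

t=0 i0+i1:bne.BR+xor.ALU ; 2-wide
t=1 i2:sll.ALU ; RAW r3
t=2 i3:add.ALU ; WAW r5
t=3 i4:or.ALU ; RAW r5
t=4 i5:beq.BR ; no-port BR/BR
t=5 i6+i7:beq.BR+sub.ALU ; 2-wide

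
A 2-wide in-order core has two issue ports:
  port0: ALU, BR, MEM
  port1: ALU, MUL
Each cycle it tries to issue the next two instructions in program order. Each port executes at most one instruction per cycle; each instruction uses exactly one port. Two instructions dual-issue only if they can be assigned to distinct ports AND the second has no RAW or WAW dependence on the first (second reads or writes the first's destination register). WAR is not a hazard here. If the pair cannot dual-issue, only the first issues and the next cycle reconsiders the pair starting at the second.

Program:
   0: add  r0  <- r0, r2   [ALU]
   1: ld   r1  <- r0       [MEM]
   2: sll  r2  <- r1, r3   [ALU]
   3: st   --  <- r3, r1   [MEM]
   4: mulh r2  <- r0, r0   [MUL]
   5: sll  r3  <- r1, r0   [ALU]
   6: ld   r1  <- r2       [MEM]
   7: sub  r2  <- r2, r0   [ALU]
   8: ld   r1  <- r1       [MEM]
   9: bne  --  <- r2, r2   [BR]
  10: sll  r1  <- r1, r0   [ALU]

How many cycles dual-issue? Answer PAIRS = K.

PAIRS = 4

c0: i0 add.ALU  RAW r0
c1: i1 ld.MEM  RAW r1
c2: i2&i3 sll.ALU/st.MEM  dual
c3: i4&i5 mulh.MUL/sll.ALU  dual
c4: i6&i7 ld.MEM/sub.ALU  dual
c5: i8 ld.MEM  no-port MEM/BR
c6: i9&i10 bne.BR/sll.ALU  dual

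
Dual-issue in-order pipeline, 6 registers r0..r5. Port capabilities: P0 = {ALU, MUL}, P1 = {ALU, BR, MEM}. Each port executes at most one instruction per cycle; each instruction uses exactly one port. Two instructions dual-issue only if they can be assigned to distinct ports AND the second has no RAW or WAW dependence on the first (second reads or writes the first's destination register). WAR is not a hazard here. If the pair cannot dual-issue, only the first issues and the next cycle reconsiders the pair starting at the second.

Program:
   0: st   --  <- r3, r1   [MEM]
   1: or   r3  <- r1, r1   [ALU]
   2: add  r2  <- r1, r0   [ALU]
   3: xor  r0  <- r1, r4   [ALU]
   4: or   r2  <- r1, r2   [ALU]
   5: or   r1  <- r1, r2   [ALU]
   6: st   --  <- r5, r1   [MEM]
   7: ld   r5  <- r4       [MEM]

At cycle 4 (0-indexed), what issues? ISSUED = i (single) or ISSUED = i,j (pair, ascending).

[0] i0,i1  st.MEM/or.ALU  -- dual
[1] i2,i3  add.ALU/xor.ALU  -- dual
[2] i4  or.ALU  -- RAW r2
[3] i5  or.ALU  -- RAW r1
[4] i6  st.MEM  -- no-port MEM/MEM
[5] i7  ld.MEM  -- tail

ISSUED = 6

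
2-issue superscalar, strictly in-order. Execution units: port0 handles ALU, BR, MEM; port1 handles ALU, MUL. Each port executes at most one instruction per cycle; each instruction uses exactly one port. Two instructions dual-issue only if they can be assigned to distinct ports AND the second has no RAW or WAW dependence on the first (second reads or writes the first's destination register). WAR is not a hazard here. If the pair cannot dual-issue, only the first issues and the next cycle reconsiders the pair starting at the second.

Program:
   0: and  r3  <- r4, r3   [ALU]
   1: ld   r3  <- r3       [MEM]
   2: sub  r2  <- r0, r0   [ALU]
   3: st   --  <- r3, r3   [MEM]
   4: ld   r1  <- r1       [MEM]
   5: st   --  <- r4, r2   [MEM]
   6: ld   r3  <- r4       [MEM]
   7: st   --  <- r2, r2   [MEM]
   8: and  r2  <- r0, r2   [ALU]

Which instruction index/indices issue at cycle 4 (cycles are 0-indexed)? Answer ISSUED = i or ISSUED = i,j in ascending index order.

0. and.ALU @i0  | RAW+WAW r3
1. ld.MEM sub.ALU @i1+i2  | pair
2. st.MEM @i3  | no-port MEM/MEM
3. ld.MEM @i4  | no-port MEM/MEM
4. st.MEM @i5  | no-port MEM/MEM
5. ld.MEM @i6  | no-port MEM/MEM
6. st.MEM and.ALU @i7+i8  | pair

ISSUED = 5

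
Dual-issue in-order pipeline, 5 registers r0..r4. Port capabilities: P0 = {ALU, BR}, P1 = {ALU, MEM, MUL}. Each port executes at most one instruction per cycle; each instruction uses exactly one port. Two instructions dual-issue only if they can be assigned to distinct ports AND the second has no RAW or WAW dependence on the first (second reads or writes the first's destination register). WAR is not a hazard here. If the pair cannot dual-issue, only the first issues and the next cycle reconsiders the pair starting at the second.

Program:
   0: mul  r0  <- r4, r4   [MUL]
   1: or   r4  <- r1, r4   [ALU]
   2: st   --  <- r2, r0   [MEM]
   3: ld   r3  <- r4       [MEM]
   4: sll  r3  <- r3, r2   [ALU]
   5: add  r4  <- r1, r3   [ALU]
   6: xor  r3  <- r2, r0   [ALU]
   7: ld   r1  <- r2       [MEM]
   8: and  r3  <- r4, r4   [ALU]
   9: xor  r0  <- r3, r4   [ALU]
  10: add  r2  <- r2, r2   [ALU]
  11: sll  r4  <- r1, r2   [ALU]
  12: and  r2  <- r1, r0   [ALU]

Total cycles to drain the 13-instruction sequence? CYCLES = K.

CYCLES = 8

0. mul.MUL/or.ALU @i0&i1  | dual
1. st.MEM @i2  | no-port MEM/MEM
2. ld.MEM @i3  | RAW+WAW r3
3. sll.ALU @i4  | RAW r3
4. add.ALU/xor.ALU @i5&i6  | dual
5. ld.MEM/and.ALU @i7&i8  | dual
6. xor.ALU/add.ALU @i9&i10  | dual
7. sll.ALU/and.ALU @i11&i12  | dual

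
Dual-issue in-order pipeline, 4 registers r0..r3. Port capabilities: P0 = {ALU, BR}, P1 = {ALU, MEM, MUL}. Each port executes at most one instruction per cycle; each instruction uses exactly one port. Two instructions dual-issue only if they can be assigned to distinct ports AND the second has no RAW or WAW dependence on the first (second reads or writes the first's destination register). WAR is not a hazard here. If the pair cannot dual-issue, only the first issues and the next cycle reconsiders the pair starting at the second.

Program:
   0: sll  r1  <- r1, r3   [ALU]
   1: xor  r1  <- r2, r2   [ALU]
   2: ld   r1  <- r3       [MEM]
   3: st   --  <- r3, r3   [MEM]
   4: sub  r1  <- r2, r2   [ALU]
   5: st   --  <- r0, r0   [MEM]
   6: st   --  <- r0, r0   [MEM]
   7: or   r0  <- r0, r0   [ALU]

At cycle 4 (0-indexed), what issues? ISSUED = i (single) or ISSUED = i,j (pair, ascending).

[0] i0  sll  -- WAW r1
[1] i1  xor  -- WAW r1
[2] i2  ld  -- no-port MEM/MEM
[3] i3/i4  st;sub  -- 2-wide
[4] i5  st  -- no-port MEM/MEM
[5] i6/i7  st;or  -- 2-wide

ISSUED = 5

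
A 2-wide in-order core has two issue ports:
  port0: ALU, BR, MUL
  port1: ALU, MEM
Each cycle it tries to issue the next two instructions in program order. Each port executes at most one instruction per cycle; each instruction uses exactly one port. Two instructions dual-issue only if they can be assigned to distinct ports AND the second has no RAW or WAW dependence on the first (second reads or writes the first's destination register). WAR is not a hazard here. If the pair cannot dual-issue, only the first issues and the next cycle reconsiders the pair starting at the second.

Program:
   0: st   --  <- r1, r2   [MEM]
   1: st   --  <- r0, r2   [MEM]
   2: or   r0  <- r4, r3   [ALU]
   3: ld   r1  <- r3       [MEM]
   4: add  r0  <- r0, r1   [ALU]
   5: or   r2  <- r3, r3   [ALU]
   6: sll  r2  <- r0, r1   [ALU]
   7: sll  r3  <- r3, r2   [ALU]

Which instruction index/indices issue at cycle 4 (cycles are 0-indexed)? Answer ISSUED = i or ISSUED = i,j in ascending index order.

  cy0 -> i0 (st) no-port MEM/MEM
  cy1 -> i1/i2 (st or) pair
  cy2 -> i3 (ld) RAW r1
  cy3 -> i4/i5 (add or) pair
  cy4 -> i6 (sll) RAW r2
  cy5 -> i7 (sll) tail

ISSUED = 6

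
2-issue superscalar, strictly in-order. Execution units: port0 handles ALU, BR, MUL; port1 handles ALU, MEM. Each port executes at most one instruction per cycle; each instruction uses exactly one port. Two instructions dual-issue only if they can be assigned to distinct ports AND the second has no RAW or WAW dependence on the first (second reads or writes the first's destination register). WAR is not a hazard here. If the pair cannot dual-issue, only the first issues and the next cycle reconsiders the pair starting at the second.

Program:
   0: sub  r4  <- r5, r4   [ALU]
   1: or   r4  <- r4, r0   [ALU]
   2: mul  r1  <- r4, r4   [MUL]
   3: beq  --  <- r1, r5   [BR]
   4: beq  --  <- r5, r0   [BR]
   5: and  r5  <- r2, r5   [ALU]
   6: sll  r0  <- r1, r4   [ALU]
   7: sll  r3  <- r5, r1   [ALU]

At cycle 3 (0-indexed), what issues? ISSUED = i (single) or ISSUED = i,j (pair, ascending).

t=0 i0:sub ; RAW+WAW r4
t=1 i1:or ; RAW r4
t=2 i2:mul ; no-port MUL/BR
t=3 i3:beq ; no-port BR/BR
t=4 i4&i5:beq;and ; dual
t=5 i6&i7:sll;sll ; dual

ISSUED = 3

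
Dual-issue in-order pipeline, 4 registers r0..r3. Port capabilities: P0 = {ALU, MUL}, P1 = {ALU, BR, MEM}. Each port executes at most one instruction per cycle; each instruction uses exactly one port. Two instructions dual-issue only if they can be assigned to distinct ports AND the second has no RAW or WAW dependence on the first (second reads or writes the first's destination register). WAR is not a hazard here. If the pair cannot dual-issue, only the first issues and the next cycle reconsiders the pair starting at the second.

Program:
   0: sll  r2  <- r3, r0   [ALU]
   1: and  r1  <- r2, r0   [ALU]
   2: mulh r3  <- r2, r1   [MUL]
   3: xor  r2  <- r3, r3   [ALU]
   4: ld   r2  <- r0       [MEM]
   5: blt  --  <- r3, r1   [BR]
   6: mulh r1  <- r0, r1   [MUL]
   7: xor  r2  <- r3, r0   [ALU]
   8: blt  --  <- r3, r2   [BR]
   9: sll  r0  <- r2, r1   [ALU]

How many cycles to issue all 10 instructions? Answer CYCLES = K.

0. sll @i0  | RAW r2
1. and @i1  | RAW r1
2. mulh @i2  | RAW r3
3. xor @i3  | WAW r2
4. ld @i4  | no-port MEM/BR
5. blt+mulh @i5+i6  | dual
6. xor @i7  | RAW r2
7. blt+sll @i8+i9  | dual

CYCLES = 8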